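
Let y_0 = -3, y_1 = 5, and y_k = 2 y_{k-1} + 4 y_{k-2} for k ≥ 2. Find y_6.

320

y_2 = 2(5) + 4(-3) = -2
y_3 = 2(-2) + 4(5) = 16
y_4 = 2(16) + 4(-2) = 24
y_5 = 2(24) + 4(16) = 112
y_6 = 2(112) + 4(24) = 320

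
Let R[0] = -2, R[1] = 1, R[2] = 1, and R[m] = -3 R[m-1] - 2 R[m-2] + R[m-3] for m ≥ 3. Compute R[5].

-45

R[3] = -3·1 - 2·1 + (-2) = -7
R[4] = -3·(-7) - 2·1 + 1 = 20
R[5] = -3·20 - 2·(-7) + 1 = -45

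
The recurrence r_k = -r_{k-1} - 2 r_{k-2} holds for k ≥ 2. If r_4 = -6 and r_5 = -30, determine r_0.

Rearranging, r_{k-2} = (r_k + r_{k-1}) / -2.
r_3 = (-30 + (-6)) / -2 = -36/-2 = 18
r_2 = (-6 + 18) / -2 = 12/-2 = -6
r_1 = (18 + (-6)) / -2 = 12/-2 = -6
r_0 = (-6 + (-6)) / -2 = -12/-2 = 6

6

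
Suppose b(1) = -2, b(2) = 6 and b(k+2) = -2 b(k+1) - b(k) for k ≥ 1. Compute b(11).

-42

b(3) = -2(6) - (-2) = -10
b(4) = -2(-10) - 6 = 14
b(5) = -2(14) - (-10) = -18
b(6) = -2(-18) - 14 = 22
b(7) = -2(22) - (-18) = -26
b(8) = -2(-26) - 22 = 30
b(9) = -2(30) - (-26) = -34
b(10) = -2(-34) - 30 = 38
b(11) = -2(38) - (-34) = -42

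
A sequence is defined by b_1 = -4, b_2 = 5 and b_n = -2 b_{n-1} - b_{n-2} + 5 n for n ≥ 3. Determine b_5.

b_3 = -2·5 - (-4) + 15 = 9
b_4 = -2·9 - 5 + 20 = -3
b_5 = -2·(-3) - 9 + 25 = 22

22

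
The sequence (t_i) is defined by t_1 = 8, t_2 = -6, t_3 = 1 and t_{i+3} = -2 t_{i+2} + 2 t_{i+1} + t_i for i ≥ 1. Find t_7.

64

t_4 = -2*1 + 2*(-6) + 8 = -6
t_5 = -2*(-6) + 2*1 + (-6) = 8
t_6 = -2*8 + 2*(-6) + 1 = -27
t_7 = -2*(-27) + 2*8 + (-6) = 64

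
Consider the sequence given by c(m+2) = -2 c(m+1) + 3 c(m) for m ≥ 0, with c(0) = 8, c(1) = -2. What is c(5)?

c(2) = -2*(-2) + 3*8 = 28
c(3) = -2*28 + 3*(-2) = -62
c(4) = -2*(-62) + 3*28 = 208
c(5) = -2*208 + 3*(-62) = -602

-602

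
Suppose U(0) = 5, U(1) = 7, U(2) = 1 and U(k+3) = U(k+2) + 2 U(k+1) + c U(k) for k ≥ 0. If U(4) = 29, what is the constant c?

U(3) = 15 + 5c
U(4) = 17 + 12c
So 17 + 12c = 29, giving c = 1.

1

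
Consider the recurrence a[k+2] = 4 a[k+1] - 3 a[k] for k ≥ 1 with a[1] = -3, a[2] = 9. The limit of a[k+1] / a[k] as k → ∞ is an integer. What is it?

The characteristic equation is r^2 - 4r + 3 = 0, which factors as (r - 3)(r - 1) = 0.
So the roots are 3 and 1. Since |3| > |1| and the coefficient of 3^k is non-zero, the ratio tends to 3.

3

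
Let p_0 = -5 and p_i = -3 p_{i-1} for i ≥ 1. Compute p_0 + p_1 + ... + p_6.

-2735

p_1 = -3*(-5) = 15
p_2 = -3*15 = -45
p_3 = -3*(-45) = 135
p_4 = -3*135 = -405
p_5 = -3*(-405) = 1215
p_6 = -3*1215 = -3645
Sum = (-5) + 15 + (-45) + 135 + (-405) + 1215 + (-3645) = -2735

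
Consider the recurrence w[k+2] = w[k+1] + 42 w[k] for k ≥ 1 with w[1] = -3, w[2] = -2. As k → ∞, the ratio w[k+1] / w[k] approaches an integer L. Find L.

7

The characteristic equation is r^2 - r - 42 = 0, which factors as (r - 7)(r + 6) = 0.
So the roots are 7 and -6. Since |7| > |-6| and the coefficient of 7^k is non-zero, the ratio tends to 7.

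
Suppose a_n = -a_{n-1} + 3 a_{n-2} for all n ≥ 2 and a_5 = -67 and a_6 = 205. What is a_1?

Rearranging, a_{n-2} = (a_n + a_{n-1}) / 3.
a_4 = (205 + (-67)) / 3 = 138/3 = 46
a_3 = (-67 + 46) / 3 = -21/3 = -7
a_2 = (46 + (-7)) / 3 = 39/3 = 13
a_1 = (-7 + 13) / 3 = 6/3 = 2

2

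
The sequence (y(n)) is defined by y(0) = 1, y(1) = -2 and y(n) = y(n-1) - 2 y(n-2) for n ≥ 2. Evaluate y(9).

40

y(2) = (-2) - 2*1 = -4
y(3) = (-4) - 2*(-2) = 0
y(4) = 0 - 2*(-4) = 8
y(5) = 8 - 2*0 = 8
y(6) = 8 - 2*8 = -8
y(7) = (-8) - 2*8 = -24
y(8) = (-24) - 2*(-8) = -8
y(9) = (-8) - 2*(-24) = 40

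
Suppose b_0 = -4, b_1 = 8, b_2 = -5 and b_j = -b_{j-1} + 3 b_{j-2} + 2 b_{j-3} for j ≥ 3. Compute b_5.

b_3 = -(-5) + 3*8 + 2*(-4) = 21
b_4 = -21 + 3*(-5) + 2*8 = -20
b_5 = -(-20) + 3*21 + 2*(-5) = 73

73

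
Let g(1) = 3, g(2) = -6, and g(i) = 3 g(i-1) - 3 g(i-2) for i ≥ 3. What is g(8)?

162

g(3) = 3(-6) - 3(3) = -27
g(4) = 3(-27) - 3(-6) = -63
g(5) = 3(-63) - 3(-27) = -108
g(6) = 3(-108) - 3(-63) = -135
g(7) = 3(-135) - 3(-108) = -81
g(8) = 3(-81) - 3(-135) = 162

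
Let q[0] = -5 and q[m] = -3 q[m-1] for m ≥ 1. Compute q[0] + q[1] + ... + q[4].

-305

q[1] = -3(-5) = 15
q[2] = -3(15) = -45
q[3] = -3(-45) = 135
q[4] = -3(135) = -405
Sum = (-5) + 15 + (-45) + 135 + (-405) = -305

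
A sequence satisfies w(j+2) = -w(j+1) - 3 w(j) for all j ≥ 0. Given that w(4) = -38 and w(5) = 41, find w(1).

Rearranging, w(j-2) = (w(j) + w(j-1)) / -3.
w(3) = (41 + (-38)) / -3 = 3/-3 = -1
w(2) = (-38 + (-1)) / -3 = -39/-3 = 13
w(1) = (-1 + 13) / -3 = 12/-3 = -4

-4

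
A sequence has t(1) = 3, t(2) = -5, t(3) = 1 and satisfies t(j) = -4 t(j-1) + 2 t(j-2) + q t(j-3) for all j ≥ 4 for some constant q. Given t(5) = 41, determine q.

1

t(4) = -14 + 3q
t(5) = 58 - 17q
So 58 - 17q = 41, giving q = 1.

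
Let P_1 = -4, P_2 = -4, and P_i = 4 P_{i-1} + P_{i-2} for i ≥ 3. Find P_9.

P_3 = 4*(-4) + (-4) = -20
P_4 = 4*(-20) + (-4) = -84
P_5 = 4*(-84) + (-20) = -356
P_6 = 4*(-356) + (-84) = -1508
P_7 = 4*(-1508) + (-356) = -6388
P_8 = 4*(-6388) + (-1508) = -27060
P_9 = 4*(-27060) + (-6388) = -114628

-114628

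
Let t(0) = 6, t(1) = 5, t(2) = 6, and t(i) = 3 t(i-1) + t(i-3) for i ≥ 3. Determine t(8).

t(3) = 3·6 + 6 = 24
t(4) = 3·24 + 5 = 77
t(5) = 3·77 + 6 = 237
t(6) = 3·237 + 24 = 735
t(7) = 3·735 + 77 = 2282
t(8) = 3·2282 + 237 = 7083

7083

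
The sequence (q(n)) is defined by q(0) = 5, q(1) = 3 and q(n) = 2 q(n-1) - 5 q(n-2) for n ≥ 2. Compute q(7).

-133

q(2) = 2*3 - 5*5 = -19
q(3) = 2*(-19) - 5*3 = -53
q(4) = 2*(-53) - 5*(-19) = -11
q(5) = 2*(-11) - 5*(-53) = 243
q(6) = 2*243 - 5*(-11) = 541
q(7) = 2*541 - 5*243 = -133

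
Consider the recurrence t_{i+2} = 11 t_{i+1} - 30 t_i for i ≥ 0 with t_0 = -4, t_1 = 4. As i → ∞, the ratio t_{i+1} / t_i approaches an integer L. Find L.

6

The characteristic equation is r^2 - 11r + 30 = 0, which factors as (r - 6)(r - 5) = 0.
So the roots are 6 and 5. Since |6| > |5| and the coefficient of 6^i is non-zero, the ratio tends to 6.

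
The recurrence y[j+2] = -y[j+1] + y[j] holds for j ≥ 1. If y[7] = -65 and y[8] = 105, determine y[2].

5

Rearranging, y[j-2] = y[j] + y[j-1].
y[6] = 105 + (-65) = 40
y[5] = -65 + 40 = -25
y[4] = 40 + (-25) = 15
y[3] = -25 + 15 = -10
y[2] = 15 + (-10) = 5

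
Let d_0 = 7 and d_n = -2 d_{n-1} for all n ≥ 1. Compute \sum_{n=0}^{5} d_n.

-147

d_1 = -2*7 = -14
d_2 = -2*(-14) = 28
d_3 = -2*28 = -56
d_4 = -2*(-56) = 112
d_5 = -2*112 = -224
Sum = 7 + (-14) + 28 + (-56) + 112 + (-224) = -147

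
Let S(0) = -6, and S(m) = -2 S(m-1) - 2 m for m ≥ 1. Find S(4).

-92

S(1) = -2(-6) - 2 = 10
S(2) = -2(10) - 4 = -24
S(3) = -2(-24) - 6 = 42
S(4) = -2(42) - 8 = -92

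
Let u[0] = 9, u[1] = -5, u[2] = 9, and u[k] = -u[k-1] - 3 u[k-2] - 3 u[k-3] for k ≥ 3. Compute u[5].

u[3] = -9 - 3(-5) - 3(9) = -21
u[4] = -(-21) - 3(9) - 3(-5) = 9
u[5] = -9 - 3(-21) - 3(9) = 27

27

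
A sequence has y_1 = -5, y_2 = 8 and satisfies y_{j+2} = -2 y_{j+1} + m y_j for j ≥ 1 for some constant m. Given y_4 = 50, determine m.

y_3 = -16 - 5m
y_4 = 32 + 18m
So 32 + 18m = 50, giving m = 1.

1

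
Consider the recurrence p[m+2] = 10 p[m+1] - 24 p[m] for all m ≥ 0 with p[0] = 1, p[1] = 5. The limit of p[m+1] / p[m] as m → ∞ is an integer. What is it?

6

The characteristic equation is r^2 - 10r + 24 = 0, which factors as (r - 6)(r - 4) = 0.
So the roots are 6 and 4. Since |6| > |4| and the coefficient of 6^m is non-zero, the ratio tends to 6.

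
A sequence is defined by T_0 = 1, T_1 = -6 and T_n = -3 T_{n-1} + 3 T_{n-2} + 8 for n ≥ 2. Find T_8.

T_2 = -3(-6) + 3(1) + 8 = 29
T_3 = -3(29) + 3(-6) + 8 = -97
T_4 = -3(-97) + 3(29) + 8 = 386
T_5 = -3(386) + 3(-97) + 8 = -1441
T_6 = -3(-1441) + 3(386) + 8 = 5489
T_7 = -3(5489) + 3(-1441) + 8 = -20782
T_8 = -3(-20782) + 3(5489) + 8 = 78821

78821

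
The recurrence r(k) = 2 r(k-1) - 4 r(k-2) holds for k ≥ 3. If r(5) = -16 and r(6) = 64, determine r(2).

2

Rearranging, r(k-2) = (r(k) - 2 r(k-1)) / -4.
r(4) = (64 - 2·(-16)) / -4 = 96/-4 = -24
r(3) = (-16 - 2·(-24)) / -4 = 32/-4 = -8
r(2) = (-24 - 2·(-8)) / -4 = -8/-4 = 2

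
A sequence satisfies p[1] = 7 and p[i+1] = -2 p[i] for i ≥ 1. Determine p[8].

p[2] = -2(7) = -14
p[3] = -2(-14) = 28
p[4] = -2(28) = -56
p[5] = -2(-56) = 112
p[6] = -2(112) = -224
p[7] = -2(-224) = 448
p[8] = -2(448) = -896

-896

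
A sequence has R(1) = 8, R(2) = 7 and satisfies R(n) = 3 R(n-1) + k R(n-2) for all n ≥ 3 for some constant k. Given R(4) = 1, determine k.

R(3) = 21 + 8k
R(4) = 63 + 31k
So 63 + 31k = 1, giving k = -2.

-2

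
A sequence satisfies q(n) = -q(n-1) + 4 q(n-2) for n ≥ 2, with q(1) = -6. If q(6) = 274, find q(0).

-1

Let q(0) = w.
q(2) = 6 + 4w
q(3) = -30 - 4w
q(4) = 54 + 20w
q(5) = -174 - 36w
q(6) = 390 + 116w
So 390 + 116w = 274, giving w = -1.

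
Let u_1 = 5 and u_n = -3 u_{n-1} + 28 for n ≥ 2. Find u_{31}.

-411782264189291

The fixed point is 28/(1 + 3) = 7, so u_n - 7 = -3(u_{n-1} - 7).
Hence u_n = -2·(-3)^{n-1} + 7.
u_{31} = -2·(-3)^{30} + 7 = -2·205891132094649 + 7 = -411782264189291.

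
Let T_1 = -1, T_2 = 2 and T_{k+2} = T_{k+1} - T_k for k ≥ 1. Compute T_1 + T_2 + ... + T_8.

T_3 = 2 - (-1) = 3
T_4 = 3 - 2 = 1
T_5 = 1 - 3 = -2
T_6 = (-2) - 1 = -3
T_7 = (-3) - (-2) = -1
T_8 = (-1) - (-3) = 2
Sum = (-1) + 2 + 3 + 1 + (-2) + (-3) + (-1) + 2 = 1

1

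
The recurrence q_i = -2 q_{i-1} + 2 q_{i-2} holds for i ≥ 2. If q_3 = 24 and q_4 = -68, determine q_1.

2

Rearranging, q_{i-2} = (q_i + 2 q_{i-1}) / 2.
q_2 = (-68 + 2·24) / 2 = -20/2 = -10
q_1 = (24 + 2·(-10)) / 2 = 4/2 = 2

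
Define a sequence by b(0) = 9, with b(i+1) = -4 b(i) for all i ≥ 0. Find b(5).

b(1) = -4·9 = -36
b(2) = -4·(-36) = 144
b(3) = -4·144 = -576
b(4) = -4·(-576) = 2304
b(5) = -4·2304 = -9216

-9216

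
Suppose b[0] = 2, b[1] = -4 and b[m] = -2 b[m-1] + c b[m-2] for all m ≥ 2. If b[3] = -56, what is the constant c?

b[2] = 8 + 2c
b[3] = -16 - 8c
So -16 - 8c = -56, giving c = 5.

5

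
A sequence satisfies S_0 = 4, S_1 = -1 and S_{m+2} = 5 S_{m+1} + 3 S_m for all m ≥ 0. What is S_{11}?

28988057

S_2 = 5(-1) + 3(4) = 7
S_3 = 5(7) + 3(-1) = 32
S_4 = 5(32) + 3(7) = 181
S_5 = 5(181) + 3(32) = 1001
S_6 = 5(1001) + 3(181) = 5548
S_7 = 5(5548) + 3(1001) = 30743
S_8 = 5(30743) + 3(5548) = 170359
S_9 = 5(170359) + 3(30743) = 944024
S_{10} = 5(944024) + 3(170359) = 5231197
S_{11} = 5(5231197) + 3(944024) = 28988057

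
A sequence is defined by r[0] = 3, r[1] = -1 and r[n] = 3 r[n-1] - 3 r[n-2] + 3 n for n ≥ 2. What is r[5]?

r[2] = 3(-1) - 3(3) + 6 = -6
r[3] = 3(-6) - 3(-1) + 9 = -6
r[4] = 3(-6) - 3(-6) + 12 = 12
r[5] = 3(12) - 3(-6) + 15 = 69

69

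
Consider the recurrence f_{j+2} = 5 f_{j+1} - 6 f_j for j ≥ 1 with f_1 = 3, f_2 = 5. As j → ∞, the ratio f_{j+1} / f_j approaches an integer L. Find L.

3

The characteristic equation is r^2 - 5r + 6 = 0, which factors as (r - 3)(r - 2) = 0.
So the roots are 3 and 2. Since |3| > |2| and the coefficient of 3^j is non-zero, the ratio tends to 3.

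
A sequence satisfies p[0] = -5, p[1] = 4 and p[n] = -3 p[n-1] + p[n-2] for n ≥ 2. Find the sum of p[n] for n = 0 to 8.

p[2] = -3*4 + (-5) = -17
p[3] = -3*(-17) + 4 = 55
p[4] = -3*55 + (-17) = -182
p[5] = -3*(-182) + 55 = 601
p[6] = -3*601 + (-182) = -1985
p[7] = -3*(-1985) + 601 = 6556
p[8] = -3*6556 + (-1985) = -21653
Sum = (-5) + 4 + (-17) + 55 + (-182) + 601 + (-1985) + 6556 + (-21653) = -16626

-16626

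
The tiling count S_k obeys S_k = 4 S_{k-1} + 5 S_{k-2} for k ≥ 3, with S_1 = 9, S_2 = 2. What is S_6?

5722

S_3 = 4*2 + 5*9 = 53
S_4 = 4*53 + 5*2 = 222
S_5 = 4*222 + 5*53 = 1153
S_6 = 4*1153 + 5*222 = 5722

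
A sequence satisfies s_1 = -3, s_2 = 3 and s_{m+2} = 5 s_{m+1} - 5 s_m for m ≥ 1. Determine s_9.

93750

s_3 = 5·3 - 5·(-3) = 30
s_4 = 5·30 - 5·3 = 135
s_5 = 5·135 - 5·30 = 525
s_6 = 5·525 - 5·135 = 1950
s_7 = 5·1950 - 5·525 = 7125
s_8 = 5·7125 - 5·1950 = 25875
s_9 = 5·25875 - 5·7125 = 93750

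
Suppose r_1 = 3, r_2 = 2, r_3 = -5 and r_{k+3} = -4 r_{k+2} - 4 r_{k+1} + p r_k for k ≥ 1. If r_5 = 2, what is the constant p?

-3

r_4 = 12 + 3p
r_5 = -28 - 10p
So -28 - 10p = 2, giving p = -3.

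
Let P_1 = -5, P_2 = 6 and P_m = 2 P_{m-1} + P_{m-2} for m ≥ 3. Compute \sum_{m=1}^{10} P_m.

P_3 = 2*6 + (-5) = 7
P_4 = 2*7 + 6 = 20
P_5 = 2*20 + 7 = 47
P_6 = 2*47 + 20 = 114
P_7 = 2*114 + 47 = 275
P_8 = 2*275 + 114 = 664
P_9 = 2*664 + 275 = 1603
P_{10} = 2*1603 + 664 = 3870
Sum = (-5) + 6 + 7 + 20 + 47 + 114 + 275 + 664 + 1603 + 3870 = 6601

6601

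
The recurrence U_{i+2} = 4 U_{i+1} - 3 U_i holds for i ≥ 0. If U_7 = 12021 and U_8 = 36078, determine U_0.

-2

Rearranging, U_{i-2} = (U_i - 4 U_{i-1}) / -3.
U_6 = (36078 - 4*12021) / -3 = -12006/-3 = 4002
U_5 = (12021 - 4*4002) / -3 = -3987/-3 = 1329
U_4 = (4002 - 4*1329) / -3 = -1314/-3 = 438
U_3 = (1329 - 4*438) / -3 = -423/-3 = 141
U_2 = (438 - 4*141) / -3 = -126/-3 = 42
U_1 = (141 - 4*42) / -3 = -27/-3 = 9
U_0 = (42 - 4*9) / -3 = 6/-3 = -2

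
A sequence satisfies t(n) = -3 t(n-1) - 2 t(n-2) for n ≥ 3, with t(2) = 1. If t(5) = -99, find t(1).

6

Let t(1) = z.
t(3) = -3 - 2z
t(4) = 7 + 6z
t(5) = -15 - 14z
So -15 - 14z = -99, giving z = 6.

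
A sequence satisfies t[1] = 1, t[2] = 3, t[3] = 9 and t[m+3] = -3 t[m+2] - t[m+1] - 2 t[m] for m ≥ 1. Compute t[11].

t[4] = -3(9) - 3 - 2(1) = -32
t[5] = -3(-32) - 9 - 2(3) = 81
t[6] = -3(81) - (-32) - 2(9) = -229
t[7] = -3(-229) - 81 - 2(-32) = 670
t[8] = -3(670) - (-229) - 2(81) = -1943
t[9] = -3(-1943) - 670 - 2(-229) = 5617
t[10] = -3(5617) - (-1943) - 2(670) = -16248
t[11] = -3(-16248) - 5617 - 2(-1943) = 47013

47013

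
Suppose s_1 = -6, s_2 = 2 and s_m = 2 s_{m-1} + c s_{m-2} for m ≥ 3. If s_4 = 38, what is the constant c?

-3

s_3 = 4 - 6c
s_4 = 8 - 10c
So 8 - 10c = 38, giving c = -3.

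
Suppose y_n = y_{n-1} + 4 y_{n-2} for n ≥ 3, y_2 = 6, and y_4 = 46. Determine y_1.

Let y_1 = w.
y_3 = 6 + 4w
y_4 = 30 + 4w
So 30 + 4w = 46, giving w = 4.

4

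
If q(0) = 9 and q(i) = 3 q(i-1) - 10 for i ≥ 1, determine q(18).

1549681961

The fixed point is -10/(1 - 3) = 5, so q(i) - 5 = 3(q(i-1) - 5).
Hence q(i) = 4·3^i + 5.
q(18) = 4·3^{18} + 5 = 4·387420489 + 5 = 1549681961.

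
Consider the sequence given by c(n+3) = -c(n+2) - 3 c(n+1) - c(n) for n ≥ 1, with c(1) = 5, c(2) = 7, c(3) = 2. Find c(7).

c(4) = -2 - 3*7 - 5 = -28
c(5) = -(-28) - 3*2 - 7 = 15
c(6) = -15 - 3*(-28) - 2 = 67
c(7) = -67 - 3*15 - (-28) = -84

-84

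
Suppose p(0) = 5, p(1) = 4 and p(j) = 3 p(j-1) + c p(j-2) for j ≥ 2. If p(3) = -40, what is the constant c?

-4

p(2) = 12 + 5c
p(3) = 36 + 19c
So 36 + 19c = -40, giving c = -4.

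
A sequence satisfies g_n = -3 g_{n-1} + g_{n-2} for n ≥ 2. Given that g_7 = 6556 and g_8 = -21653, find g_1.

4

Rearranging, g_{n-2} = g_n + 3 g_{n-1}.
g_6 = -21653 + 3·6556 = -1985
g_5 = 6556 + 3·(-1985) = 601
g_4 = -1985 + 3·601 = -182
g_3 = 601 + 3·(-182) = 55
g_2 = -182 + 3·55 = -17
g_1 = 55 + 3·(-17) = 4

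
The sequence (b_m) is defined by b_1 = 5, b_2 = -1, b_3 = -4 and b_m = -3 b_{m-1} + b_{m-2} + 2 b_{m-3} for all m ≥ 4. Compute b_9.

b_4 = -3*(-4) + (-1) + 2*5 = 21
b_5 = -3*21 + (-4) + 2*(-1) = -69
b_6 = -3*(-69) + 21 + 2*(-4) = 220
b_7 = -3*220 + (-69) + 2*21 = -687
b_8 = -3*(-687) + 220 + 2*(-69) = 2143
b_9 = -3*2143 + (-687) + 2*220 = -6676

-6676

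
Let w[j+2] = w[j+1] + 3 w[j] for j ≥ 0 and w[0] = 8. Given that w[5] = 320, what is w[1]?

8

Let w[1] = y.
w[2] = 24 + y
w[3] = 24 + 4y
w[4] = 96 + 7y
w[5] = 168 + 19y
So 168 + 19y = 320, giving y = 8.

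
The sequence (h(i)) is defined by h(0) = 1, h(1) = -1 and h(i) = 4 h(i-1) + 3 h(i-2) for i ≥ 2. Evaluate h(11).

-1456615

h(2) = 4·(-1) + 3·1 = -1
h(3) = 4·(-1) + 3·(-1) = -7
h(4) = 4·(-7) + 3·(-1) = -31
h(5) = 4·(-31) + 3·(-7) = -145
h(6) = 4·(-145) + 3·(-31) = -673
h(7) = 4·(-673) + 3·(-145) = -3127
h(8) = 4·(-3127) + 3·(-673) = -14527
h(9) = 4·(-14527) + 3·(-3127) = -67489
h(10) = 4·(-67489) + 3·(-14527) = -313537
h(11) = 4·(-313537) + 3·(-67489) = -1456615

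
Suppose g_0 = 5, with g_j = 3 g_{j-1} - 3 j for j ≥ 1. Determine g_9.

54144

g_1 = 3*5 - 3 = 12
g_2 = 3*12 - 6 = 30
g_3 = 3*30 - 9 = 81
g_4 = 3*81 - 12 = 231
g_5 = 3*231 - 15 = 678
g_6 = 3*678 - 18 = 2016
g_7 = 3*2016 - 21 = 6027
g_8 = 3*6027 - 24 = 18057
g_9 = 3*18057 - 27 = 54144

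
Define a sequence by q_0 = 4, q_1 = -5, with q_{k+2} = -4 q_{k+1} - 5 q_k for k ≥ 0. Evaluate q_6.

q_2 = -4·(-5) - 5·4 = 0
q_3 = -4·0 - 5·(-5) = 25
q_4 = -4·25 - 5·0 = -100
q_5 = -4·(-100) - 5·25 = 275
q_6 = -4·275 - 5·(-100) = -600

-600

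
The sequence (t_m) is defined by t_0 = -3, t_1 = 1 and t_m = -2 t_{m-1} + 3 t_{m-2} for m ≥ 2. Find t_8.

t_2 = -2*1 + 3*(-3) = -11
t_3 = -2*(-11) + 3*1 = 25
t_4 = -2*25 + 3*(-11) = -83
t_5 = -2*(-83) + 3*25 = 241
t_6 = -2*241 + 3*(-83) = -731
t_7 = -2*(-731) + 3*241 = 2185
t_8 = -2*2185 + 3*(-731) = -6563

-6563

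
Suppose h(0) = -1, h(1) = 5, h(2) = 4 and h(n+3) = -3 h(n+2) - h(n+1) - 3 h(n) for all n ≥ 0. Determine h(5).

h(3) = -3*4 - 5 - 3*(-1) = -14
h(4) = -3*(-14) - 4 - 3*5 = 23
h(5) = -3*23 - (-14) - 3*4 = -67

-67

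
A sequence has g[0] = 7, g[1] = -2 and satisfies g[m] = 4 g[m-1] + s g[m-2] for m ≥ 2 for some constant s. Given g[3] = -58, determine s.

-1

g[2] = -8 + 7s
g[3] = -32 + 26s
So -32 + 26s = -58, giving s = -1.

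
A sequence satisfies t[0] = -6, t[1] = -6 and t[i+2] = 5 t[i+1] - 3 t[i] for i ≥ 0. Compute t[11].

t[2] = 5(-6) - 3(-6) = -12
t[3] = 5(-12) - 3(-6) = -42
t[4] = 5(-42) - 3(-12) = -174
t[5] = 5(-174) - 3(-42) = -744
t[6] = 5(-744) - 3(-174) = -3198
t[7] = 5(-3198) - 3(-744) = -13758
t[8] = 5(-13758) - 3(-3198) = -59196
t[9] = 5(-59196) - 3(-13758) = -254706
t[10] = 5(-254706) - 3(-59196) = -1095942
t[11] = 5(-1095942) - 3(-254706) = -4715592

-4715592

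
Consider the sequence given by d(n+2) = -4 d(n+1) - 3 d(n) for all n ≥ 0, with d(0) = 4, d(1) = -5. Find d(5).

-125

d(2) = -4·(-5) - 3·4 = 8
d(3) = -4·8 - 3·(-5) = -17
d(4) = -4·(-17) - 3·8 = 44
d(5) = -4·44 - 3·(-17) = -125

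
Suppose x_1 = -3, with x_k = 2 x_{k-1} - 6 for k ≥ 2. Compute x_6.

x_2 = 2*(-3) - 6 = -12
x_3 = 2*(-12) - 6 = -30
x_4 = 2*(-30) - 6 = -66
x_5 = 2*(-66) - 6 = -138
x_6 = 2*(-138) - 6 = -282

-282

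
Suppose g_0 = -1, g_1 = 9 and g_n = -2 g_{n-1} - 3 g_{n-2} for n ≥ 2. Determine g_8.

-465

g_2 = -2*9 - 3*(-1) = -15
g_3 = -2*(-15) - 3*9 = 3
g_4 = -2*3 - 3*(-15) = 39
g_5 = -2*39 - 3*3 = -87
g_6 = -2*(-87) - 3*39 = 57
g_7 = -2*57 - 3*(-87) = 147
g_8 = -2*147 - 3*57 = -465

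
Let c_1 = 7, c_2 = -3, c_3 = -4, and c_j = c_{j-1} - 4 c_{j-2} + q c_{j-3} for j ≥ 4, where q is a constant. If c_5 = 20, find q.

c_4 = 8 + 7q
c_5 = 24 + 4q
So 24 + 4q = 20, giving q = -1.

-1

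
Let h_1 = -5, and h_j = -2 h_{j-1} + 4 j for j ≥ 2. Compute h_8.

936

h_2 = -2(-5) + 8 = 18
h_3 = -2(18) + 12 = -24
h_4 = -2(-24) + 16 = 64
h_5 = -2(64) + 20 = -108
h_6 = -2(-108) + 24 = 240
h_7 = -2(240) + 28 = -452
h_8 = -2(-452) + 32 = 936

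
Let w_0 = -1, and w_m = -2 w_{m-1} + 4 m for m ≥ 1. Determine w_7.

w_1 = -2·(-1) + 4 = 6
w_2 = -2·6 + 8 = -4
w_3 = -2·(-4) + 12 = 20
w_4 = -2·20 + 16 = -24
w_5 = -2·(-24) + 20 = 68
w_6 = -2·68 + 24 = -112
w_7 = -2·(-112) + 28 = 252

252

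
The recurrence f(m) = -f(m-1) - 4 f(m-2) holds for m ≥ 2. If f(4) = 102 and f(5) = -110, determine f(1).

Rearranging, f(m-2) = (f(m) + f(m-1)) / -4.
f(3) = (-110 + 102) / -4 = -8/-4 = 2
f(2) = (102 + 2) / -4 = 104/-4 = -26
f(1) = (2 + (-26)) / -4 = -24/-4 = 6

6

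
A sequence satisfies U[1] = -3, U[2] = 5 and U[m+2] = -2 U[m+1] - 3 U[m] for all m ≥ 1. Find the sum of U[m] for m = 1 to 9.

U[3] = -2·5 - 3·(-3) = -1
U[4] = -2·(-1) - 3·5 = -13
U[5] = -2·(-13) - 3·(-1) = 29
U[6] = -2·29 - 3·(-13) = -19
U[7] = -2·(-19) - 3·29 = -49
U[8] = -2·(-49) - 3·(-19) = 155
U[9] = -2·155 - 3·(-49) = -163
Sum = (-3) + 5 + (-1) + (-13) + 29 + (-19) + (-49) + 155 + (-163) = -59

-59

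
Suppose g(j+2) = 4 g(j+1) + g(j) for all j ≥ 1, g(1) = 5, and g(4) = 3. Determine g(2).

-1

Let g(2) = y.
g(3) = 5 + 4y
g(4) = 20 + 17y
So 20 + 17y = 3, giving y = -1.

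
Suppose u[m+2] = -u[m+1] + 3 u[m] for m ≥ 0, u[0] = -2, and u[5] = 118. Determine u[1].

4

Let u[1] = v.
u[2] = -6 - v
u[3] = 6 + 4v
u[4] = -24 - 7v
u[5] = 42 + 19v
So 42 + 19v = 118, giving v = 4.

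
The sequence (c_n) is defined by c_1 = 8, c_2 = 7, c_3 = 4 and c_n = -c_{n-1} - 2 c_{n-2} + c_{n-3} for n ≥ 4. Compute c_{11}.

c_4 = -4 - 2·7 + 8 = -10
c_5 = -(-10) - 2·4 + 7 = 9
c_6 = -9 - 2·(-10) + 4 = 15
c_7 = -15 - 2·9 + (-10) = -43
c_8 = -(-43) - 2·15 + 9 = 22
c_9 = -22 - 2·(-43) + 15 = 79
c_{10} = -79 - 2·22 + (-43) = -166
c_{11} = -(-166) - 2·79 + 22 = 30

30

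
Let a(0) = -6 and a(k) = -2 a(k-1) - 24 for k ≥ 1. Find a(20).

2097144

The fixed point is -24/(1 + 2) = -8, so a(k) + 8 = -2(a(k-1) + 8).
Hence a(k) = 2·(-2)^k - 8.
a(20) = 2·(-2)^{20} - 8 = 2·1048576 - 8 = 2097144.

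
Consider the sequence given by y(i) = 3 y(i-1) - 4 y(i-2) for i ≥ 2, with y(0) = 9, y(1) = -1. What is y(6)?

y(2) = 3·(-1) - 4·9 = -39
y(3) = 3·(-39) - 4·(-1) = -113
y(4) = 3·(-113) - 4·(-39) = -183
y(5) = 3·(-183) - 4·(-113) = -97
y(6) = 3·(-97) - 4·(-183) = 441

441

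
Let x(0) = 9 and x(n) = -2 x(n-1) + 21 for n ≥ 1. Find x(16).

131079

The fixed point is 21/(1 + 2) = 7, so x(n) - 7 = -2(x(n-1) - 7).
Hence x(n) = 2·(-2)^n + 7.
x(16) = 2·(-2)^{16} + 7 = 2·65536 + 7 = 131079.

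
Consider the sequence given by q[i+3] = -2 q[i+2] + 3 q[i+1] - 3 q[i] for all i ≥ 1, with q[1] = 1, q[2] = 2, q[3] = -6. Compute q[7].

q[4] = -2*(-6) + 3*2 - 3*1 = 15
q[5] = -2*15 + 3*(-6) - 3*2 = -54
q[6] = -2*(-54) + 3*15 - 3*(-6) = 171
q[7] = -2*171 + 3*(-54) - 3*15 = -549

-549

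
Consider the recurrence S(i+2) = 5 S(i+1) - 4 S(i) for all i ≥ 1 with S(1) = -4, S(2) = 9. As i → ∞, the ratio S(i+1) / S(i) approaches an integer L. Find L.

4

The characteristic equation is r^2 - 5r + 4 = 0, which factors as (r - 4)(r - 1) = 0.
So the roots are 4 and 1. Since |4| > |1| and the coefficient of 4^i is non-zero, the ratio tends to 4.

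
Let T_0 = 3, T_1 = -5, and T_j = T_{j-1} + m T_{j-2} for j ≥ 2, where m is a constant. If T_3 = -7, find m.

1

T_2 = -5 + 3m
T_3 = -5 - 2m
So -5 - 2m = -7, giving m = 1.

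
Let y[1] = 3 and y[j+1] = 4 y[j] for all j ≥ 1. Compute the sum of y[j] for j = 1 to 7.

y[2] = 4*3 = 12
y[3] = 4*12 = 48
y[4] = 4*48 = 192
y[5] = 4*192 = 768
y[6] = 4*768 = 3072
y[7] = 4*3072 = 12288
Sum = 3 + 12 + 48 + 192 + 768 + 3072 + 12288 = 16383

16383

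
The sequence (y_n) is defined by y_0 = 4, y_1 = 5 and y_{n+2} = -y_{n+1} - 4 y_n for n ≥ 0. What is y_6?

y_2 = -5 - 4·4 = -21
y_3 = -(-21) - 4·5 = 1
y_4 = -1 - 4·(-21) = 83
y_5 = -83 - 4·1 = -87
y_6 = -(-87) - 4·83 = -245

-245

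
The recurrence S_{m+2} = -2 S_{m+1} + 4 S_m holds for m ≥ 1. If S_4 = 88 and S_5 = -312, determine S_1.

-6

Rearranging, S_{m-2} = (S_m + 2 S_{m-1}) / 4.
S_3 = (-312 + 2(88)) / 4 = -136/4 = -34
S_2 = (88 + 2(-34)) / 4 = 20/4 = 5
S_1 = (-34 + 2(5)) / 4 = -24/4 = -6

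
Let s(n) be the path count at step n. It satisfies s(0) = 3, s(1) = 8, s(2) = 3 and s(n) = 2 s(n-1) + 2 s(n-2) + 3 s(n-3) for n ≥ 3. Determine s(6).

787

s(3) = 2·3 + 2·8 + 3·3 = 31
s(4) = 2·31 + 2·3 + 3·8 = 92
s(5) = 2·92 + 2·31 + 3·3 = 255
s(6) = 2·255 + 2·92 + 3·31 = 787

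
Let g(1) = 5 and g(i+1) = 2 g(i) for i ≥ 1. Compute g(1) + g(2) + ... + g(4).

g(2) = 2·5 = 10
g(3) = 2·10 = 20
g(4) = 2·20 = 40
Sum = 5 + 10 + 20 + 40 = 75

75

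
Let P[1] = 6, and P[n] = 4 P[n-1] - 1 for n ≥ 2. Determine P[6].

5803

P[2] = 4·6 - 1 = 23
P[3] = 4·23 - 1 = 91
P[4] = 4·91 - 1 = 363
P[5] = 4·363 - 1 = 1451
P[6] = 4·1451 - 1 = 5803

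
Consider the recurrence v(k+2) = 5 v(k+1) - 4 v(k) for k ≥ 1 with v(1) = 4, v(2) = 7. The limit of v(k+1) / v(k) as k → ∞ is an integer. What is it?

The characteristic equation is r^2 - 5r + 4 = 0, which factors as (r - 4)(r - 1) = 0.
So the roots are 4 and 1. Since |4| > |1| and the coefficient of 4^k is non-zero, the ratio tends to 4.

4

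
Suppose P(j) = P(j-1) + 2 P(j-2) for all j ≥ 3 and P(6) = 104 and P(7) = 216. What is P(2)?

4

Rearranging, P(j-2) = (P(j) - P(j-1)) / 2.
P(5) = (216 - 104) / 2 = 112/2 = 56
P(4) = (104 - 56) / 2 = 48/2 = 24
P(3) = (56 - 24) / 2 = 32/2 = 16
P(2) = (24 - 16) / 2 = 8/2 = 4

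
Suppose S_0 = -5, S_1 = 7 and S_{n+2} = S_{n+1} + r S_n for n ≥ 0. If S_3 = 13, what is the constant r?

S_2 = 7 - 5r
S_3 = 7 + 2r
So 7 + 2r = 13, giving r = 3.

3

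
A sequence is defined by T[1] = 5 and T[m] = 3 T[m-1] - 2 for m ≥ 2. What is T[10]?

T[2] = 3*5 - 2 = 13
T[3] = 3*13 - 2 = 37
T[4] = 3*37 - 2 = 109
T[5] = 3*109 - 2 = 325
T[6] = 3*325 - 2 = 973
T[7] = 3*973 - 2 = 2917
T[8] = 3*2917 - 2 = 8749
T[9] = 3*8749 - 2 = 26245
T[10] = 3*26245 - 2 = 78733

78733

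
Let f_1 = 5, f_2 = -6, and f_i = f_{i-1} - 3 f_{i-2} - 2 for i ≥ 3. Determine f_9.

-35

f_3 = (-6) - 3·5 - 2 = -23
f_4 = (-23) - 3·(-6) - 2 = -7
f_5 = (-7) - 3·(-23) - 2 = 60
f_6 = 60 - 3·(-7) - 2 = 79
f_7 = 79 - 3·60 - 2 = -103
f_8 = (-103) - 3·79 - 2 = -342
f_9 = (-342) - 3·(-103) - 2 = -35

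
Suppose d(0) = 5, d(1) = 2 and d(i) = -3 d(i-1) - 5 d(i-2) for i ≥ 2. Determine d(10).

-23206

d(2) = -3(2) - 5(5) = -31
d(3) = -3(-31) - 5(2) = 83
d(4) = -3(83) - 5(-31) = -94
d(5) = -3(-94) - 5(83) = -133
d(6) = -3(-133) - 5(-94) = 869
d(7) = -3(869) - 5(-133) = -1942
d(8) = -3(-1942) - 5(869) = 1481
d(9) = -3(1481) - 5(-1942) = 5267
d(10) = -3(5267) - 5(1481) = -23206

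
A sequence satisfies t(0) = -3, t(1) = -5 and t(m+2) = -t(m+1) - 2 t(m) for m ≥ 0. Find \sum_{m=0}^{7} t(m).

t(2) = -(-5) - 2*(-3) = 11
t(3) = -11 - 2*(-5) = -1
t(4) = -(-1) - 2*11 = -21
t(5) = -(-21) - 2*(-1) = 23
t(6) = -23 - 2*(-21) = 19
t(7) = -19 - 2*23 = -65
Sum = (-3) + (-5) + 11 + (-1) + (-21) + 23 + 19 + (-65) = -42

-42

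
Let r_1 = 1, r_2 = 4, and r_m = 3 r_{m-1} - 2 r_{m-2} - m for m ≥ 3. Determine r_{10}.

-438

r_3 = 3·4 - 2·1 - 3 = 7
r_4 = 3·7 - 2·4 - 4 = 9
r_5 = 3·9 - 2·7 - 5 = 8
r_6 = 3·8 - 2·9 - 6 = 0
r_7 = 3·0 - 2·8 - 7 = -23
r_8 = 3·(-23) - 2·0 - 8 = -77
r_9 = 3·(-77) - 2·(-23) - 9 = -194
r_{10} = 3·(-194) - 2·(-77) - 10 = -438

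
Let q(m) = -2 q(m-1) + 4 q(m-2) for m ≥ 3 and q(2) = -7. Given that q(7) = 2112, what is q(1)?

1

Let q(1) = z.
q(3) = 14 + 4z
q(4) = -56 - 8z
q(5) = 168 + 32z
q(6) = -560 - 96z
q(7) = 1792 + 320z
So 1792 + 320z = 2112, giving z = 1.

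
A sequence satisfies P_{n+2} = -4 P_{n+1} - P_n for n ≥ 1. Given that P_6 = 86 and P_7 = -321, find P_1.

Rearranging, P_{n-2} = -(P_n + 4 P_{n-1}).
P_5 = -(-321 + 4*86) = -23
P_4 = -(86 + 4*(-23)) = 6
P_3 = -(-23 + 4*6) = -1
P_2 = -(6 + 4*(-1)) = -2
P_1 = -(-1 + 4*(-2)) = 9

9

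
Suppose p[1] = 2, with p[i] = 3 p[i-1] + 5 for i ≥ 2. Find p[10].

88571

p[2] = 3(2) + 5 = 11
p[3] = 3(11) + 5 = 38
p[4] = 3(38) + 5 = 119
p[5] = 3(119) + 5 = 362
p[6] = 3(362) + 5 = 1091
p[7] = 3(1091) + 5 = 3278
p[8] = 3(3278) + 5 = 9839
p[9] = 3(9839) + 5 = 29522
p[10] = 3(29522) + 5 = 88571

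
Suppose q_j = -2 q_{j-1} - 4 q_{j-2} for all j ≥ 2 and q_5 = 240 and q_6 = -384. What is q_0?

-6

Rearranging, q_{j-2} = (q_j + 2 q_{j-1}) / -4.
q_4 = (-384 + 2·240) / -4 = 96/-4 = -24
q_3 = (240 + 2·(-24)) / -4 = 192/-4 = -48
q_2 = (-24 + 2·(-48)) / -4 = -120/-4 = 30
q_1 = (-48 + 2·30) / -4 = 12/-4 = -3
q_0 = (30 + 2·(-3)) / -4 = 24/-4 = -6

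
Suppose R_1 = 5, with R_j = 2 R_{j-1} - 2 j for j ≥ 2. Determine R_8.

R_2 = 2·5 - 4 = 6
R_3 = 2·6 - 6 = 6
R_4 = 2·6 - 8 = 4
R_5 = 2·4 - 10 = -2
R_6 = 2·(-2) - 12 = -16
R_7 = 2·(-16) - 14 = -46
R_8 = 2·(-46) - 16 = -108

-108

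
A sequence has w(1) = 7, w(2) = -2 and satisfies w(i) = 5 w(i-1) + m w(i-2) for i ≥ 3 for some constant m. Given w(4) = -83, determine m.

w(3) = -10 + 7m
w(4) = -50 + 33m
So -50 + 33m = -83, giving m = -1.

-1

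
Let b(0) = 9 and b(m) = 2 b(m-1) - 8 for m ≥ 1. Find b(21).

2097160

The fixed point is -8/(1 - 2) = 8, so b(m) - 8 = 2(b(m-1) - 8).
Hence b(m) = 1·2^m + 8.
b(21) = 1·2^{21} + 8 = 1·2097152 + 8 = 2097160.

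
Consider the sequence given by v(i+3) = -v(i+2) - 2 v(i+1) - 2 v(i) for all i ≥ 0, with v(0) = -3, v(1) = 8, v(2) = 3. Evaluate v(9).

v(3) = -3 - 2(8) - 2(-3) = -13
v(4) = -(-13) - 2(3) - 2(8) = -9
v(5) = -(-9) - 2(-13) - 2(3) = 29
v(6) = -29 - 2(-9) - 2(-13) = 15
v(7) = -15 - 2(29) - 2(-9) = -55
v(8) = -(-55) - 2(15) - 2(29) = -33
v(9) = -(-33) - 2(-55) - 2(15) = 113

113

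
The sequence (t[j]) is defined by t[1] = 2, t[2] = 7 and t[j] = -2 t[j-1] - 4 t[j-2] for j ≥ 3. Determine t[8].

t[3] = -2·7 - 4·2 = -22
t[4] = -2·(-22) - 4·7 = 16
t[5] = -2·16 - 4·(-22) = 56
t[6] = -2·56 - 4·16 = -176
t[7] = -2·(-176) - 4·56 = 128
t[8] = -2·128 - 4·(-176) = 448

448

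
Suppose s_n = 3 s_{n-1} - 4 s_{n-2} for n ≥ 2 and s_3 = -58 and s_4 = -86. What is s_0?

4

Rearranging, s_{n-2} = (s_n - 3 s_{n-1}) / -4.
s_2 = (-86 - 3*(-58)) / -4 = 88/-4 = -22
s_1 = (-58 - 3*(-22)) / -4 = 8/-4 = -2
s_0 = (-22 - 3*(-2)) / -4 = -16/-4 = 4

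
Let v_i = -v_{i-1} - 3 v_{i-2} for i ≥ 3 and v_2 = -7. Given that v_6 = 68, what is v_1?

Let v_1 = z.
v_3 = 7 - 3z
v_4 = 14 + 3z
v_5 = -35 + 6z
v_6 = -7 - 15z
So -7 - 15z = 68, giving z = -5.

-5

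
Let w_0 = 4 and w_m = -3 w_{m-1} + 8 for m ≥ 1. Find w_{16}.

86093444

The fixed point is 8/(1 + 3) = 2, so w_m - 2 = -3(w_{m-1} - 2).
Hence w_m = 2·(-3)^m + 2.
w_{16} = 2·(-3)^{16} + 2 = 2·43046721 + 2 = 86093444.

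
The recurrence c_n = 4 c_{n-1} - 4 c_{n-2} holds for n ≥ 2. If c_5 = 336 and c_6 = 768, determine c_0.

Rearranging, c_{n-2} = (c_n - 4 c_{n-1}) / -4.
c_4 = (768 - 4(336)) / -4 = -576/-4 = 144
c_3 = (336 - 4(144)) / -4 = -240/-4 = 60
c_2 = (144 - 4(60)) / -4 = -96/-4 = 24
c_1 = (60 - 4(24)) / -4 = -36/-4 = 9
c_0 = (24 - 4(9)) / -4 = -12/-4 = 3

3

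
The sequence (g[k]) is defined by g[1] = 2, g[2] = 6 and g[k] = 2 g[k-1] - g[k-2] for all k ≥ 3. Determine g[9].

34

g[3] = 2*6 - 2 = 10
g[4] = 2*10 - 6 = 14
g[5] = 2*14 - 10 = 18
g[6] = 2*18 - 14 = 22
g[7] = 2*22 - 18 = 26
g[8] = 2*26 - 22 = 30
g[9] = 2*30 - 26 = 34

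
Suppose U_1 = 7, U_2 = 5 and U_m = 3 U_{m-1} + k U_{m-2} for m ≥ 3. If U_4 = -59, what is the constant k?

-4

U_3 = 15 + 7k
U_4 = 45 + 26k
So 45 + 26k = -59, giving k = -4.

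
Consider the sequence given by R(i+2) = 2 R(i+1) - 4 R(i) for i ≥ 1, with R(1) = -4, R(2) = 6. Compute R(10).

2048

R(3) = 2·6 - 4·(-4) = 28
R(4) = 2·28 - 4·6 = 32
R(5) = 2·32 - 4·28 = -48
R(6) = 2·(-48) - 4·32 = -224
R(7) = 2·(-224) - 4·(-48) = -256
R(8) = 2·(-256) - 4·(-224) = 384
R(9) = 2·384 - 4·(-256) = 1792
R(10) = 2·1792 - 4·384 = 2048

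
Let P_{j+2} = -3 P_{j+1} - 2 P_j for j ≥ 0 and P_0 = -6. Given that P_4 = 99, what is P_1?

-1

Let P_1 = y.
P_2 = 12 - 3y
P_3 = -36 + 7y
P_4 = 84 - 15y
So 84 - 15y = 99, giving y = -1.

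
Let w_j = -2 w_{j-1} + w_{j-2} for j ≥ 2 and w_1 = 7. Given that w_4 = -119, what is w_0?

Let w_0 = y.
w_2 = -14 + y
w_3 = 35 - 2y
w_4 = -84 + 5y
So -84 + 5y = -119, giving y = -7.

-7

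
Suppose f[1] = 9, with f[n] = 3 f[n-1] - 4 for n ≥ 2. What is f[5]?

569

f[2] = 3*9 - 4 = 23
f[3] = 3*23 - 4 = 65
f[4] = 3*65 - 4 = 191
f[5] = 3*191 - 4 = 569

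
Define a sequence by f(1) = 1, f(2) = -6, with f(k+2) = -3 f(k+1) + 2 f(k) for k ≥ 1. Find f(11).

522608

f(3) = -3·(-6) + 2·1 = 20
f(4) = -3·20 + 2·(-6) = -72
f(5) = -3·(-72) + 2·20 = 256
f(6) = -3·256 + 2·(-72) = -912
f(7) = -3·(-912) + 2·256 = 3248
f(8) = -3·3248 + 2·(-912) = -11568
f(9) = -3·(-11568) + 2·3248 = 41200
f(10) = -3·41200 + 2·(-11568) = -146736
f(11) = -3·(-146736) + 2·41200 = 522608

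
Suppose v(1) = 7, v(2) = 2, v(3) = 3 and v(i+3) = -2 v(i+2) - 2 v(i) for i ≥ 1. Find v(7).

196

v(4) = -2*3 - 2*7 = -20
v(5) = -2*(-20) - 2*2 = 36
v(6) = -2*36 - 2*3 = -78
v(7) = -2*(-78) - 2*(-20) = 196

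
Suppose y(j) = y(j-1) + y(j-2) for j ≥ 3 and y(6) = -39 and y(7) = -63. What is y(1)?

Rearranging, y(j-2) = y(j) - y(j-1).
y(5) = -63 - (-39) = -24
y(4) = -39 - (-24) = -15
y(3) = -24 - (-15) = -9
y(2) = -15 - (-9) = -6
y(1) = -9 - (-6) = -3

-3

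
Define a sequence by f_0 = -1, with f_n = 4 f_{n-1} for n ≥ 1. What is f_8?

f_1 = 4·(-1) = -4
f_2 = 4·(-4) = -16
f_3 = 4·(-16) = -64
f_4 = 4·(-64) = -256
f_5 = 4·(-256) = -1024
f_6 = 4·(-1024) = -4096
f_7 = 4·(-4096) = -16384
f_8 = 4·(-16384) = -65536

-65536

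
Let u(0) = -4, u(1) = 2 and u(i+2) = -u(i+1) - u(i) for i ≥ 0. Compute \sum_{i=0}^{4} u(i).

-2

u(2) = -2 - (-4) = 2
u(3) = -2 - 2 = -4
u(4) = -(-4) - 2 = 2
Sum = (-4) + 2 + 2 + (-4) + 2 = -2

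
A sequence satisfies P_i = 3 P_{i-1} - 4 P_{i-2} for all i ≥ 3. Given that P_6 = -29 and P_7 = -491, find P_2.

Rearranging, P_{i-2} = (P_i - 3 P_{i-1}) / -4.
P_5 = (-491 - 3·(-29)) / -4 = -404/-4 = 101
P_4 = (-29 - 3·101) / -4 = -332/-4 = 83
P_3 = (101 - 3·83) / -4 = -148/-4 = 37
P_2 = (83 - 3·37) / -4 = -28/-4 = 7

7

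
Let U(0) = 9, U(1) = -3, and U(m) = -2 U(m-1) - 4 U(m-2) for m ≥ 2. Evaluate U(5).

-240

U(2) = -2*(-3) - 4*9 = -30
U(3) = -2*(-30) - 4*(-3) = 72
U(4) = -2*72 - 4*(-30) = -24
U(5) = -2*(-24) - 4*72 = -240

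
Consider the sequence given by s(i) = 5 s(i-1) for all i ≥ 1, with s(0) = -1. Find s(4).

-625

s(1) = 5*(-1) = -5
s(2) = 5*(-5) = -25
s(3) = 5*(-25) = -125
s(4) = 5*(-125) = -625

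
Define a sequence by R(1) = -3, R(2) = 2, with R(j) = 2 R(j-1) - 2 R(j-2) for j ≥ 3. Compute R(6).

R(3) = 2·2 - 2·(-3) = 10
R(4) = 2·10 - 2·2 = 16
R(5) = 2·16 - 2·10 = 12
R(6) = 2·12 - 2·16 = -8

-8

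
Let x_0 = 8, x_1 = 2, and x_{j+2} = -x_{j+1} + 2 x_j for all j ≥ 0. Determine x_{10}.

2054

x_2 = -2 + 2*8 = 14
x_3 = -14 + 2*2 = -10
x_4 = -(-10) + 2*14 = 38
x_5 = -38 + 2*(-10) = -58
x_6 = -(-58) + 2*38 = 134
x_7 = -134 + 2*(-58) = -250
x_8 = -(-250) + 2*134 = 518
x_9 = -518 + 2*(-250) = -1018
x_{10} = -(-1018) + 2*518 = 2054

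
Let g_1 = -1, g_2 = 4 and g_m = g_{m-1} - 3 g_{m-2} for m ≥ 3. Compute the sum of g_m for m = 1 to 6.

-32

g_3 = 4 - 3(-1) = 7
g_4 = 7 - 3(4) = -5
g_5 = (-5) - 3(7) = -26
g_6 = (-26) - 3(-5) = -11
Sum = (-1) + 4 + 7 + (-5) + (-26) + (-11) = -32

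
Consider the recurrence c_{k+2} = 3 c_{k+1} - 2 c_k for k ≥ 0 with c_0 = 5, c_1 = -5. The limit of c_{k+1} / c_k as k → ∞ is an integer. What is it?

2

The characteristic equation is r^2 - 3r + 2 = 0, which factors as (r - 2)(r - 1) = 0.
So the roots are 2 and 1. Since |2| > |1| and the coefficient of 2^k is non-zero, the ratio tends to 2.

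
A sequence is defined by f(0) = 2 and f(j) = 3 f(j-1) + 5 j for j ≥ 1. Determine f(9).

f(1) = 3*2 + 5 = 11
f(2) = 3*11 + 10 = 43
f(3) = 3*43 + 15 = 144
f(4) = 3*144 + 20 = 452
f(5) = 3*452 + 25 = 1381
f(6) = 3*1381 + 30 = 4173
f(7) = 3*4173 + 35 = 12554
f(8) = 3*12554 + 40 = 37702
f(9) = 3*37702 + 45 = 113151

113151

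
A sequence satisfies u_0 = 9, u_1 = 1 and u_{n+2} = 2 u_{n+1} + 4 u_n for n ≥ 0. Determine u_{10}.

341504

u_2 = 2(1) + 4(9) = 38
u_3 = 2(38) + 4(1) = 80
u_4 = 2(80) + 4(38) = 312
u_5 = 2(312) + 4(80) = 944
u_6 = 2(944) + 4(312) = 3136
u_7 = 2(3136) + 4(944) = 10048
u_8 = 2(10048) + 4(3136) = 32640
u_9 = 2(32640) + 4(10048) = 105472
u_{10} = 2(105472) + 4(32640) = 341504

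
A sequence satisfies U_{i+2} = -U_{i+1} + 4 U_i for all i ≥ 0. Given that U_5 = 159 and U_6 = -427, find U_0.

Rearranging, U_{i-2} = (U_i + U_{i-1}) / 4.
U_4 = (-427 + 159) / 4 = -268/4 = -67
U_3 = (159 + (-67)) / 4 = 92/4 = 23
U_2 = (-67 + 23) / 4 = -44/4 = -11
U_1 = (23 + (-11)) / 4 = 12/4 = 3
U_0 = (-11 + 3) / 4 = -8/4 = -2

-2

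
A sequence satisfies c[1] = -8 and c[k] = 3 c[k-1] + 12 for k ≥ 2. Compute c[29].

-45753584909928

The fixed point is 12/(1 - 3) = -6, so c[k] + 6 = 3(c[k-1] + 6).
Hence c[k] = -2·3^{k-1} - 6.
c[29] = -2·3^{28} - 6 = -2·22876792454961 - 6 = -45753584909928.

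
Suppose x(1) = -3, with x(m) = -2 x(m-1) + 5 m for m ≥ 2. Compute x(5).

x(2) = -2*(-3) + 10 = 16
x(3) = -2*16 + 15 = -17
x(4) = -2*(-17) + 20 = 54
x(5) = -2*54 + 25 = -83

-83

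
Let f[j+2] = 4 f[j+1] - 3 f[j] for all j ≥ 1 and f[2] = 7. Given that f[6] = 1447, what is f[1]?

-5

Let f[1] = y.
f[3] = 28 - 3y
f[4] = 91 - 12y
f[5] = 280 - 39y
f[6] = 847 - 120y
So 847 - 120y = 1447, giving y = -5.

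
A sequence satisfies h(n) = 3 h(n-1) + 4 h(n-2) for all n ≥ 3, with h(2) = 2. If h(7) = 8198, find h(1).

8

Let h(1) = w.
h(3) = 6 + 4w
h(4) = 26 + 12w
h(5) = 102 + 52w
h(6) = 410 + 204w
h(7) = 1638 + 820w
So 1638 + 820w = 8198, giving w = 8.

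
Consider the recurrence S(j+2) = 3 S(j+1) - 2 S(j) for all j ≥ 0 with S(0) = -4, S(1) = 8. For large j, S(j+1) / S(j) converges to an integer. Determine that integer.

The characteristic equation is r^2 - 3r + 2 = 0, which factors as (r - 2)(r - 1) = 0.
So the roots are 2 and 1. Since |2| > |1| and the coefficient of 2^j is non-zero, the ratio tends to 2.

2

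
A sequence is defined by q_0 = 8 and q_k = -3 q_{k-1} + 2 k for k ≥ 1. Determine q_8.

q_1 = -3(8) + 2 = -22
q_2 = -3(-22) + 4 = 70
q_3 = -3(70) + 6 = -204
q_4 = -3(-204) + 8 = 620
q_5 = -3(620) + 10 = -1850
q_6 = -3(-1850) + 12 = 5562
q_7 = -3(5562) + 14 = -16672
q_8 = -3(-16672) + 16 = 50032

50032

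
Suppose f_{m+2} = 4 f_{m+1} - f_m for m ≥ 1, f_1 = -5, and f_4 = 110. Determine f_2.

6

Let f_2 = x.
f_3 = 5 + 4x
f_4 = 20 + 15x
So 20 + 15x = 110, giving x = 6.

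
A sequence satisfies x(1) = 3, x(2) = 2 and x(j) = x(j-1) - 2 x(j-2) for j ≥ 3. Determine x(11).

x(3) = 2 - 2(3) = -4
x(4) = (-4) - 2(2) = -8
x(5) = (-8) - 2(-4) = 0
x(6) = 0 - 2(-8) = 16
x(7) = 16 - 2(0) = 16
x(8) = 16 - 2(16) = -16
x(9) = (-16) - 2(16) = -48
x(10) = (-48) - 2(-16) = -16
x(11) = (-16) - 2(-48) = 80

80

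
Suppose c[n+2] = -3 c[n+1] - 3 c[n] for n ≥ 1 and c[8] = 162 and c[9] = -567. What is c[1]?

Rearranging, c[n-2] = (c[n] + 3 c[n-1]) / -3.
c[7] = (-567 + 3·162) / -3 = -81/-3 = 27
c[6] = (162 + 3·27) / -3 = 243/-3 = -81
c[5] = (27 + 3·(-81)) / -3 = -216/-3 = 72
c[4] = (-81 + 3·72) / -3 = 135/-3 = -45
c[3] = (72 + 3·(-45)) / -3 = -63/-3 = 21
c[2] = (-45 + 3·21) / -3 = 18/-3 = -6
c[1] = (21 + 3·(-6)) / -3 = 3/-3 = -1

-1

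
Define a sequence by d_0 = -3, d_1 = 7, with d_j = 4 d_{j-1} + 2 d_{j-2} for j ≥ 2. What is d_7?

d_2 = 4·7 + 2·(-3) = 22
d_3 = 4·22 + 2·7 = 102
d_4 = 4·102 + 2·22 = 452
d_5 = 4·452 + 2·102 = 2012
d_6 = 4·2012 + 2·452 = 8952
d_7 = 4·8952 + 2·2012 = 39832

39832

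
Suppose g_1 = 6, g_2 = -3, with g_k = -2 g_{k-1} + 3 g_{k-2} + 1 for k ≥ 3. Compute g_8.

g_3 = -2*(-3) + 3*6 + 1 = 25
g_4 = -2*25 + 3*(-3) + 1 = -58
g_5 = -2*(-58) + 3*25 + 1 = 192
g_6 = -2*192 + 3*(-58) + 1 = -557
g_7 = -2*(-557) + 3*192 + 1 = 1691
g_8 = -2*1691 + 3*(-557) + 1 = -5052

-5052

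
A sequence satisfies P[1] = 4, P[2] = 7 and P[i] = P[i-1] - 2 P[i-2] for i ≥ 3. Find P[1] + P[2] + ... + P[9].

P[3] = 7 - 2(4) = -1
P[4] = (-1) - 2(7) = -15
P[5] = (-15) - 2(-1) = -13
P[6] = (-13) - 2(-15) = 17
P[7] = 17 - 2(-13) = 43
P[8] = 43 - 2(17) = 9
P[9] = 9 - 2(43) = -77
Sum = 4 + 7 + (-1) + (-15) + (-13) + 17 + 43 + 9 + (-77) = -26

-26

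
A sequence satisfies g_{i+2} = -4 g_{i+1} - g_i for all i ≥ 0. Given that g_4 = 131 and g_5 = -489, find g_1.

-1

Rearranging, g_{i-2} = -(g_i + 4 g_{i-1}).
g_3 = -(-489 + 4·131) = -35
g_2 = -(131 + 4·(-35)) = 9
g_1 = -(-35 + 4·9) = -1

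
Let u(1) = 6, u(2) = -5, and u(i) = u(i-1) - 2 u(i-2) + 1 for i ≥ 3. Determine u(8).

u(3) = (-5) - 2(6) + 1 = -16
u(4) = (-16) - 2(-5) + 1 = -5
u(5) = (-5) - 2(-16) + 1 = 28
u(6) = 28 - 2(-5) + 1 = 39
u(7) = 39 - 2(28) + 1 = -16
u(8) = (-16) - 2(39) + 1 = -93

-93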